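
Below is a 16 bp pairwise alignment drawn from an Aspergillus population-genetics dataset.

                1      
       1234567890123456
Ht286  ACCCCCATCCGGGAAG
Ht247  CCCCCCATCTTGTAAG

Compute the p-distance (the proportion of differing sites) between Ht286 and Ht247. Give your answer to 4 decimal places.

0.2500

The sequences differ at positions 1 (A/C), 10 (C/T), 11 (G/T), 13 (G/T).
There are 4 differences over 16 sites, so p = 4/16 = 0.2500.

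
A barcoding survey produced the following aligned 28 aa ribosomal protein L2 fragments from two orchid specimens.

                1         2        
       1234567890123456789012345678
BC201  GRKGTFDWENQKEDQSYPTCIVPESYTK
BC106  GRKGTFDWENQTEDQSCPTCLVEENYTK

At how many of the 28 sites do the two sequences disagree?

The sequences differ at positions 12 (K/T), 17 (Y/C), 21 (I/L), 23 (P/E), 25 (S/N).
That gives 5 mismatches out of 28 aligned sites, so the Hamming distance is 5.

5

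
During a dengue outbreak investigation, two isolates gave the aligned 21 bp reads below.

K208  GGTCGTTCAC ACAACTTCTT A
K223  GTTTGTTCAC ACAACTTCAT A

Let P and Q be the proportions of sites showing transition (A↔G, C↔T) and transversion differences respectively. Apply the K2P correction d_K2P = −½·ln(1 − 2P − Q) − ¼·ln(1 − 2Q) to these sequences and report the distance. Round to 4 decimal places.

0.1585

Mismatches occur at site 2 (G↔T, transversion), site 4 (C↔T, transition), site 19 (T↔A, transversion).
Of the 3 differences, 1 transition and 2 transversions over 21 sites: P = 1/21 = 0.047619, Q = 2/21 = 0.095238.
d = −0.5·ln(0.809524) − 0.25·ln(0.809524) = −0.5·(-0.211309) − 0.25·(-0.211309) = 0.1585.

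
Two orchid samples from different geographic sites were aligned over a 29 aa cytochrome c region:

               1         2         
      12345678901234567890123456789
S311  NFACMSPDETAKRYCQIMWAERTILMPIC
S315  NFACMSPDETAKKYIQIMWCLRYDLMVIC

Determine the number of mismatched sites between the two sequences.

7

Differing sites — 13:R/K; 15:C/I; 20:A/C; 21:E/L; 23:T/Y; 24:I/D; 27:P/V.
That gives 7 mismatches out of 29 aligned sites, so the Hamming distance is 7.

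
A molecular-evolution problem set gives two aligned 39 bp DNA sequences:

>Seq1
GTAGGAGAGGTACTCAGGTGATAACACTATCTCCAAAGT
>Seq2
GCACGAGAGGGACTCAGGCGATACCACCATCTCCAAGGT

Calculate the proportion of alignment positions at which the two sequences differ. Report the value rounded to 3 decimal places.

The sequences differ at positions 2 (T/C), 4 (G/C), 11 (T/G), 19 (T/C), 24 (A/C), 28 (T/C), 37 (A/G).
There are 7 differences over 39 sites, so p = 7/39 = 0.179.

0.179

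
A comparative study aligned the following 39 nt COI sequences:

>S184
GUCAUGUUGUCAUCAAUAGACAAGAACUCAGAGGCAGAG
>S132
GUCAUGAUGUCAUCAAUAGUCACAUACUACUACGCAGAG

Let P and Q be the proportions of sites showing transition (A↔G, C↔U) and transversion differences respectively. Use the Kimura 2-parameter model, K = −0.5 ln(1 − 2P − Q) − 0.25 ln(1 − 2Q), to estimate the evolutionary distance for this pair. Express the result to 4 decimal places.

0.2801

The sequences differ at positions 7 (U/A, transversion), 20 (A/U, transversion), 23 (A/C, transversion), 24 (G/A, transition), 25 (A/U, transversion), 29 (C/A, transversion), 30 (A/C, transversion), 31 (G/U, transversion), 33 (G/C, transversion).
Of the 9 differences, 1 transition and 8 transversions over 39 sites: P = 1/39 = 0.025641, Q = 8/39 = 0.205128.
d = −0.5·ln(0.743590) − 0.25·ln(0.589744) = −0.5·(-0.296265) − 0.25·(-0.528067) = 0.2801.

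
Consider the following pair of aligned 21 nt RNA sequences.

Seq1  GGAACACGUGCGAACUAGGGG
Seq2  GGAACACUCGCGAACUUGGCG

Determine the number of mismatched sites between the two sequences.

The sequences differ at positions 8 (G/U), 9 (U/C), 17 (A/U), 20 (G/C).
That gives 4 mismatches out of 21 aligned sites, so the Hamming distance is 4.

4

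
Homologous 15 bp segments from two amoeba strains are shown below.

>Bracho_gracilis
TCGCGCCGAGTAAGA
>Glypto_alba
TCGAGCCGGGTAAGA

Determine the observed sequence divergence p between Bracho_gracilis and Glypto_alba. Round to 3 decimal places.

0.133

Differing sites — 4:C/A; 9:A/G.
There are 2 differences over 15 sites, so p = 2/15 = 0.133.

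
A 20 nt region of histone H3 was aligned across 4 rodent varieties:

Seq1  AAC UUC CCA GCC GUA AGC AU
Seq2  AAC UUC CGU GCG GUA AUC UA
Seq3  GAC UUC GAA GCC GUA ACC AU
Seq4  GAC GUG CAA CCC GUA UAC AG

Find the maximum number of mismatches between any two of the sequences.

Pairwise Hamming distances:
  Seq1 vs Seq2: 6
  Seq1 vs Seq3: 4
  Seq1 vs Seq4: 8
  Seq2 vs Seq3: 8
  Seq2 vs Seq4: 11
  Seq3 vs Seq4: 7
The largest is 11, between Seq2 and Seq4.

11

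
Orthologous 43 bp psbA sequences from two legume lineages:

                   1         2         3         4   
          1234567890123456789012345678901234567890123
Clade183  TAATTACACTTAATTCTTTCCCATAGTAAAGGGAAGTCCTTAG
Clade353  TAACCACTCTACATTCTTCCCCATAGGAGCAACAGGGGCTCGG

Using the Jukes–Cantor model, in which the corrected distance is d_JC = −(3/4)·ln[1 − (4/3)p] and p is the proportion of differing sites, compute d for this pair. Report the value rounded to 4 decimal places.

Mismatches occur at site 4 (T↔C), site 5 (T↔C), site 8 (A↔T), site 11 (T↔A), site 12 (A↔C), site 19 (T↔C), site 27 (T↔G), site 29 (A↔G), site 30 (A↔C), site 31 (G↔A), site 32 (G↔A), site 33 (G↔C), site 35 (A↔G), site 37 (T↔G), site 38 (C↔G), site 41 (T↔C), site 42 (A↔G).
p = 17/43 = 0.395349.
d = −0.75 · ln(1 − (4/3)·0.395349) = −0.75 · ln(0.472868) = −0.75 · (-0.748939) = 0.5617.

0.5617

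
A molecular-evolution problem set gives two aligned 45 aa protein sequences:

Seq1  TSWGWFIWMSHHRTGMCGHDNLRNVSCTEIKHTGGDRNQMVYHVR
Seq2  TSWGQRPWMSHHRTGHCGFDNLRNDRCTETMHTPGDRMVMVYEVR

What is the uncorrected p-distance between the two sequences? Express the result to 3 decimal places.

Mismatches occur at site 5 (W↔Q), site 6 (F↔R), site 7 (I↔P), site 16 (M↔H), site 19 (H↔F), site 25 (V↔D), site 26 (S↔R), site 30 (I↔T), site 31 (K↔M), site 34 (G↔P), site 38 (N↔M), site 39 (Q↔V), site 43 (H↔E).
There are 13 differences over 45 sites, so p = 13/45 = 0.289.

0.289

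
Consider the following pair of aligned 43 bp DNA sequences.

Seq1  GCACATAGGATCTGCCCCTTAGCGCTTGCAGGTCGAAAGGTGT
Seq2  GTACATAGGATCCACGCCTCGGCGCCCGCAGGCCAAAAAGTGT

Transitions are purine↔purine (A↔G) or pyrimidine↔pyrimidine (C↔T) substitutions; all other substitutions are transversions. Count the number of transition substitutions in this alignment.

Mismatches occur at site 2 (C↔T, transition), site 13 (T↔C, transition), site 14 (G↔A, transition), site 16 (C↔G, transversion), site 20 (T↔C, transition), site 21 (A↔G, transition), site 26 (T↔C, transition), site 27 (T↔C, transition), site 33 (T↔C, transition), site 35 (G↔A, transition), site 39 (G↔A, transition).
Of the 11 differences, 10 transitions and 1 transversion, so the answer is 10.

10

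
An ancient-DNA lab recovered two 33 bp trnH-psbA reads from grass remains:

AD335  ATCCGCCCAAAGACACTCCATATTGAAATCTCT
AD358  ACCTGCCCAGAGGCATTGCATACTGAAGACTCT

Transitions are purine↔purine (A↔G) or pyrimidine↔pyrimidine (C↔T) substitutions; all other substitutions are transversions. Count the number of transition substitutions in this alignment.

Differing sites — 2:T/C (Ti); 4:C/T (Ti); 10:A/G (Ti); 13:A/G (Ti); 16:C/T (Ti); 18:C/G (Tv); 23:T/C (Ti); 28:A/G (Ti); 29:T/A (Tv).
Of the 9 differences, 7 transitions and 2 transversions, so the answer is 7.

7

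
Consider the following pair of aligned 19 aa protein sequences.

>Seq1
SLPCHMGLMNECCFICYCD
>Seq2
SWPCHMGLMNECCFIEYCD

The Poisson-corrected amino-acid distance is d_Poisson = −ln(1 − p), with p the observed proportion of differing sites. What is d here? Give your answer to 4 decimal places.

The sequences differ at positions 2 (L/W), 16 (C/E).
p = 2/19 = 0.105263.
d = −ln(1 − 0.105263) = −ln(0.894737) = 0.1112.

0.1112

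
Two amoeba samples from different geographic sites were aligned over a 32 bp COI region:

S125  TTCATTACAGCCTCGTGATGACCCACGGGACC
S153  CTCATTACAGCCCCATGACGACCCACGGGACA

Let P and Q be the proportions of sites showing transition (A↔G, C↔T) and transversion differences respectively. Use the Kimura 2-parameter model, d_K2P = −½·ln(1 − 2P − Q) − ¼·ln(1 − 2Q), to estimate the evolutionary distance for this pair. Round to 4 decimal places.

Differing sites — 1:T/C (Ti); 13:T/C (Ti); 15:G/A (Ti); 19:T/C (Ti); 32:C/A (Tv).
Of the 5 differences, 4 transitions and 1 transversion over 32 sites: P = 4/32 = 0.125000, Q = 1/32 = 0.031250.
d = −0.5·ln(0.718750) − 0.25·ln(0.937500) = −0.5·(-0.330242) − 0.25·(-0.064539) = 0.1813.

0.1813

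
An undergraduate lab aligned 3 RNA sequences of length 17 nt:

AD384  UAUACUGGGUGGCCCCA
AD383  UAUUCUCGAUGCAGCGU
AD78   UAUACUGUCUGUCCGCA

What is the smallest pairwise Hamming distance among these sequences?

Pairwise Hamming distances:
  AD384 vs AD383: 8
  AD384 vs AD78: 4
  AD383 vs AD78: 10
The smallest is 4, between AD384 and AD78.

4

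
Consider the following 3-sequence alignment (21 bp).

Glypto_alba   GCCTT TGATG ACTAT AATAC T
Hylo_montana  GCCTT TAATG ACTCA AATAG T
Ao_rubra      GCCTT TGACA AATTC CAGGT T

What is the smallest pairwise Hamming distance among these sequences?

4

Pairwise Hamming distances:
  Glypto_alba vs Hylo_montana: 4
  Glypto_alba vs Ao_rubra: 9
  Hylo_montana vs Ao_rubra: 10
The smallest is 4, between Glypto_alba and Hylo_montana.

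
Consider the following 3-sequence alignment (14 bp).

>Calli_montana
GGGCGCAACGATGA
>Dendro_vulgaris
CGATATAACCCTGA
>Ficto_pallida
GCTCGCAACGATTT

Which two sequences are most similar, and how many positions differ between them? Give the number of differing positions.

4

Pairwise Hamming distances:
  Calli_montana vs Dendro_vulgaris: 7
  Calli_montana vs Ficto_pallida: 4
  Dendro_vulgaris vs Ficto_pallida: 10
The smallest is 4, between Calli_montana and Ficto_pallida.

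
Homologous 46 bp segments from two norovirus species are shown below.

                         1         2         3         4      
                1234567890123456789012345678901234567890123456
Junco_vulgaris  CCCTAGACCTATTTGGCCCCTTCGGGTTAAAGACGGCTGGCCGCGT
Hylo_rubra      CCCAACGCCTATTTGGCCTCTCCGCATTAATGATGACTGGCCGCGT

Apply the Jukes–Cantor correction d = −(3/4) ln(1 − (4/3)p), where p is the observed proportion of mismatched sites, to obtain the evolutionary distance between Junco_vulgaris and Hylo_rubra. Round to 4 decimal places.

0.2567

Differing sites — 4:T/A; 6:G/C; 7:A/G; 19:C/T; 22:T/C; 25:G/C; 26:G/A; 31:A/T; 34:C/T; 36:G/A.
p = 10/46 = 0.217391.
d = −0.75 · ln(1 − (4/3)·0.217391) = −0.75 · ln(0.710145) = −0.75 · (-0.342286) = 0.2567.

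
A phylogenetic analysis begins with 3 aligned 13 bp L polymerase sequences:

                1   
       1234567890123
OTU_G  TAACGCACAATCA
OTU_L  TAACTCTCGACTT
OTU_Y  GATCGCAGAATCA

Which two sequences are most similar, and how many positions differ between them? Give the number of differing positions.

Pairwise Hamming distances:
  OTU_G vs OTU_L: 6
  OTU_G vs OTU_Y: 3
  OTU_L vs OTU_Y: 9
The smallest is 3, between OTU_G and OTU_Y.

3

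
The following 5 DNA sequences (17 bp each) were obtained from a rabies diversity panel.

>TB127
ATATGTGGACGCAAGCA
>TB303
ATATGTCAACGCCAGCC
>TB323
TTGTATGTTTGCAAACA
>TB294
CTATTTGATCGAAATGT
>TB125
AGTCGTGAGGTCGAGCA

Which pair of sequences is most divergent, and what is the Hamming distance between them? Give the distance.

13

Pairwise Hamming distances:
  TB127 vs TB303: 4
  TB127 vs TB323: 7
  TB127 vs TB294: 8
  TB127 vs TB125: 8
  TB303 vs TB323: 10
  TB303 vs TB294: 9
  TB303 vs TB125: 9
  TB323 vs TB294: 9
  TB323 vs TB125: 11
  TB294 vs TB125: 13
The largest is 13, between TB294 and TB125.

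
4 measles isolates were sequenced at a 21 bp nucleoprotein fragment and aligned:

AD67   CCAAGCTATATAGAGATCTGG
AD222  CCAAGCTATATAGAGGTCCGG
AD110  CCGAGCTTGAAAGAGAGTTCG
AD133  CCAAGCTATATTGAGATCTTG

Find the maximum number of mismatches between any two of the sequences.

Pairwise Hamming distances:
  AD67 vs AD222: 2
  AD67 vs AD110: 7
  AD67 vs AD133: 2
  AD222 vs AD110: 9
  AD222 vs AD133: 4
  AD110 vs AD133: 8
The largest is 9, between AD222 and AD110.

9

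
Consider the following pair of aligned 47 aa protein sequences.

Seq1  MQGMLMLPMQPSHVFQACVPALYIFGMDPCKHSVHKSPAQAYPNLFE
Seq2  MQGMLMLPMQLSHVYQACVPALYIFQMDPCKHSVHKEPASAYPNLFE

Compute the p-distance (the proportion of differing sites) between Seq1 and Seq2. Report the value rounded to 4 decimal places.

The sequences differ at positions 11 (P/L), 15 (F/Y), 26 (G/Q), 37 (S/E), 40 (Q/S).
There are 5 differences over 47 sites, so p = 5/47 = 0.1064.

0.1064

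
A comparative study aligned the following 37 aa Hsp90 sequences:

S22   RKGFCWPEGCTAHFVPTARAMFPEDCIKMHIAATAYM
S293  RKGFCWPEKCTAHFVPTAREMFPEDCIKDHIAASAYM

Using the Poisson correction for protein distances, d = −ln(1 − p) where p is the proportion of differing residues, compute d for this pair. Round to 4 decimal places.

Mismatches occur at site 9 (G↔K), site 20 (A↔E), site 29 (M↔D), site 34 (T↔S).
p = 4/37 = 0.108108.
d = −ln(1 − 0.108108) = −ln(0.891892) = 0.1144.

0.1144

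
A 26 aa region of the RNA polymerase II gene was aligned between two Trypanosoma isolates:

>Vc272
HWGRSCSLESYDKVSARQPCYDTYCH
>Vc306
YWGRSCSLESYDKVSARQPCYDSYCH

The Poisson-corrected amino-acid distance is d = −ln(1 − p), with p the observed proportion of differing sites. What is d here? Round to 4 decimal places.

0.0800

The sequences differ at positions 1 (H/Y), 23 (T/S).
p = 2/26 = 0.076923.
d = −ln(1 − 0.076923) = −ln(0.923077) = 0.0800.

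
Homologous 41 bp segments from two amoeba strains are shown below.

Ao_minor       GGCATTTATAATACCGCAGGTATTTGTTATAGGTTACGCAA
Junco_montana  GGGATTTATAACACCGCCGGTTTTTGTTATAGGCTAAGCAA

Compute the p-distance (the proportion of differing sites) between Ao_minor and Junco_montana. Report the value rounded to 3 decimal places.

0.146

Mismatches occur at site 3 (C→G), site 12 (T→C), site 18 (A→C), site 22 (A→T), site 34 (T→C), site 37 (C→A).
There are 6 differences over 41 sites, so p = 6/41 = 0.146.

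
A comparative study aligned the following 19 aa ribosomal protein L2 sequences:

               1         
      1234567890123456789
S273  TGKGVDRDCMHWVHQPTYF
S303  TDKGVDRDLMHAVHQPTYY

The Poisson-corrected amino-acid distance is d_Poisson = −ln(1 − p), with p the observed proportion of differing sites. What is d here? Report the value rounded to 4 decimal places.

0.2364

Mismatches occur at site 2 (G→D), site 9 (C→L), site 12 (W→A), site 19 (F→Y).
p = 4/19 = 0.210526.
d = −ln(1 − 0.210526) = −ln(0.789474) = 0.2364.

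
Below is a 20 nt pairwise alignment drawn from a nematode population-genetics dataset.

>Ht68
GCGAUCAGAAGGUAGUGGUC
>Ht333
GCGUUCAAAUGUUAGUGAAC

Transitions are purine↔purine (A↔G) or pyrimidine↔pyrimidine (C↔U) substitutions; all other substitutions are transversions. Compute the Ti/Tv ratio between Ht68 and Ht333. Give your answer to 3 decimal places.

Mismatches occur at site 4 (A↔U, transversion), site 8 (G↔A, transition), site 10 (A↔U, transversion), site 12 (G↔U, transversion), site 18 (G↔A, transition), site 19 (U↔A, transversion).
Of the 6 differences, 2 transitions and 4 transversions, so Ti/Tv = 2/4 = 0.500.

0.500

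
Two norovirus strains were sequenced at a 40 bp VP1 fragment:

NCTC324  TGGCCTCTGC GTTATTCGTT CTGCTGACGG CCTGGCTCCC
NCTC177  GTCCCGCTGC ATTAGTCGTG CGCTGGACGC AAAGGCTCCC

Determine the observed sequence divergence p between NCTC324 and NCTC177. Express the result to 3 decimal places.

Mismatches occur at site 1 (T→G), site 2 (G→T), site 3 (G→C), site 6 (T→G), site 11 (G→A), site 15 (T→G), site 20 (T→G), site 22 (T→G), site 23 (G→C), site 24 (C→T), site 25 (T→G), site 30 (G→C), site 31 (C→A), site 32 (C→A), site 33 (T→A).
There are 15 differences over 40 sites, so p = 15/40 = 0.375.

0.375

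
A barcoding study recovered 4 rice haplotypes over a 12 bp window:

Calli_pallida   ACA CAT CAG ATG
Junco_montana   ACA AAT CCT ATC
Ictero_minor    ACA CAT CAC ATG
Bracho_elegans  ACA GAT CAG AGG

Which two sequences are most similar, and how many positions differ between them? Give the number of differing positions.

1

Pairwise Hamming distances:
  Calli_pallida vs Junco_montana: 4
  Calli_pallida vs Ictero_minor: 1
  Calli_pallida vs Bracho_elegans: 2
  Junco_montana vs Ictero_minor: 4
  Junco_montana vs Bracho_elegans: 5
  Ictero_minor vs Bracho_elegans: 3
The smallest is 1, between Calli_pallida and Ictero_minor.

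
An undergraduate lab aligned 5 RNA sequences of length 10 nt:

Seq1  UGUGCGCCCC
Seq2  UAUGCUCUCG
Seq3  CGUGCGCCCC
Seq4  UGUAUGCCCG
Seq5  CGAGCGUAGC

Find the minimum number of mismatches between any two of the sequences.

Pairwise Hamming distances:
  Seq1 vs Seq2: 4
  Seq1 vs Seq3: 1
  Seq1 vs Seq4: 3
  Seq1 vs Seq5: 5
  Seq2 vs Seq3: 5
  Seq2 vs Seq4: 5
  Seq2 vs Seq5: 8
  Seq3 vs Seq4: 4
  Seq3 vs Seq5: 4
  Seq4 vs Seq5: 8
The smallest is 1, between Seq1 and Seq3.

1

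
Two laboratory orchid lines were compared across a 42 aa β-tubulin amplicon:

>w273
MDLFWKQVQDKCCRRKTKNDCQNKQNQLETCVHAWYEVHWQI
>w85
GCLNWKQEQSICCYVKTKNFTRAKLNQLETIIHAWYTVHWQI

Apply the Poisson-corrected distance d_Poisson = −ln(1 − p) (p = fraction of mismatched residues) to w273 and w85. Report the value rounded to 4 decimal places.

0.4796

Differing sites — 1:M/G; 2:D/C; 4:F/N; 8:V/E; 10:D/S; 11:K/I; 14:R/Y; 15:R/V; 20:D/F; 21:C/T; 22:Q/R; 23:N/A; 25:Q/L; 31:C/I; 32:V/I; 37:E/T.
p = 16/42 = 0.380952.
d = −ln(1 − 0.380952) = −ln(0.619048) = 0.4796.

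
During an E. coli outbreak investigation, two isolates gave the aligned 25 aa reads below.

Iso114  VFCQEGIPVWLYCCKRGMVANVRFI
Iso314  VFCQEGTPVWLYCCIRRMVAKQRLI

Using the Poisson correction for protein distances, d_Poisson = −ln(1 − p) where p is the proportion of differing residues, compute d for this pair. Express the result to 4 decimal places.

Mismatches occur at site 7 (I→T), site 15 (K→I), site 17 (G→R), site 21 (N→K), site 22 (V→Q), site 24 (F→L).
p = 6/25 = 0.240000.
d = −ln(1 − 0.240000) = −ln(0.760000) = 0.2744.

0.2744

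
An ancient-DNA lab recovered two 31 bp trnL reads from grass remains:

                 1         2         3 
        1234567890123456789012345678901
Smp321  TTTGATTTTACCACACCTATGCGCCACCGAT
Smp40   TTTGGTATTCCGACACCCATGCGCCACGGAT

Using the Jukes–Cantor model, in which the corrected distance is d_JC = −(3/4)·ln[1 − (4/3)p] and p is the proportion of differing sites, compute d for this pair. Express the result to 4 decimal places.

0.2239

Mismatches occur at site 5 (A↔G), site 7 (T↔A), site 10 (A↔C), site 12 (C↔G), site 18 (T↔C), site 28 (C↔G).
p = 6/31 = 0.193548.
d = −0.75 · ln(1 − (4/3)·0.193548) = −0.75 · ln(0.741936) = −0.75 · (-0.298492) = 0.2239.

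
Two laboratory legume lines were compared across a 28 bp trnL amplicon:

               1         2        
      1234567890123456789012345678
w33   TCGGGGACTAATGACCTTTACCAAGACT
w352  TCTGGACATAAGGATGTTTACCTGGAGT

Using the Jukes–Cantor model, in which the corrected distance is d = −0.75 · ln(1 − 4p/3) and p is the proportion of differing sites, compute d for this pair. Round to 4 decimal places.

0.4850

The sequences differ at positions 3 (G/T), 6 (G/A), 7 (A/C), 8 (C/A), 12 (T/G), 15 (C/T), 16 (C/G), 23 (A/T), 24 (A/G), 27 (C/G).
p = 10/28 = 0.357143.
d = −0.75 · ln(1 − (4/3)·0.357143) = −0.75 · ln(0.523809) = −0.75 · (-0.646628) = 0.4850.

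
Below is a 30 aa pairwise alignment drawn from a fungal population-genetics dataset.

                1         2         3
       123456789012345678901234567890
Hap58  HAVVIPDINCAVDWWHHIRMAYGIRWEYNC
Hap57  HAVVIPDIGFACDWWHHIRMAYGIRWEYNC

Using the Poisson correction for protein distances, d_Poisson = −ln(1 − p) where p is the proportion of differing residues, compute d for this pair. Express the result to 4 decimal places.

0.1054

Mismatches occur at site 9 (N/G), site 10 (C/F), site 12 (V/C).
p = 3/30 = 0.100000.
d = −ln(1 − 0.100000) = −ln(0.900000) = 0.1054.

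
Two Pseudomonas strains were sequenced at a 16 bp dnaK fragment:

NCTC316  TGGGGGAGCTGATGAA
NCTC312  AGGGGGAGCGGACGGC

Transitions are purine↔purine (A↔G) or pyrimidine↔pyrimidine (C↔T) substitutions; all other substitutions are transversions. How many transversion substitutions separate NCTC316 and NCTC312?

3

Mismatches occur at site 1 (T↔A, transversion), site 10 (T↔G, transversion), site 13 (T↔C, transition), site 15 (A↔G, transition), site 16 (A↔C, transversion).
Of the 5 differences, 2 transitions and 3 transversions, so the answer is 3.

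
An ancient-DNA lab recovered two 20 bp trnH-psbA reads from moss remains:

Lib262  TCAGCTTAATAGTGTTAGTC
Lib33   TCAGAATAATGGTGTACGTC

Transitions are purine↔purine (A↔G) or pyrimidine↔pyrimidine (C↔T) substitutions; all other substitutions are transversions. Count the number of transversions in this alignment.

4

The sequences differ at positions 5 (C/A, transversion), 6 (T/A, transversion), 11 (A/G, transition), 16 (T/A, transversion), 17 (A/C, transversion).
Of the 5 differences, 1 transition and 4 transversions, so the answer is 4.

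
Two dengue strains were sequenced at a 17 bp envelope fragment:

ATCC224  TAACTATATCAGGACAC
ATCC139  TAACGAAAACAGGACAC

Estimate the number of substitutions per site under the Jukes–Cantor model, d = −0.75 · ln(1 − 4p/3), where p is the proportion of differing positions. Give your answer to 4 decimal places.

The sequences differ at positions 5 (T/G), 7 (T/A), 9 (T/A).
p = 3/17 = 0.176471.
d = −0.75 · ln(1 − (4/3)·0.176471) = −0.75 · ln(0.764705) = −0.75 · (-0.268265) = 0.2012.

0.2012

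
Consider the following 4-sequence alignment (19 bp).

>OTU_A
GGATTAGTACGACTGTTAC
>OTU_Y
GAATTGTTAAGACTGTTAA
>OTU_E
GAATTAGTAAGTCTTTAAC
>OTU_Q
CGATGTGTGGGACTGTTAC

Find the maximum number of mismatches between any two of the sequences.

Pairwise Hamming distances:
  OTU_A vs OTU_Y: 5
  OTU_A vs OTU_E: 5
  OTU_A vs OTU_Q: 5
  OTU_Y vs OTU_E: 6
  OTU_Y vs OTU_Q: 8
  OTU_E vs OTU_Q: 9
The largest is 9, between OTU_E and OTU_Q.

9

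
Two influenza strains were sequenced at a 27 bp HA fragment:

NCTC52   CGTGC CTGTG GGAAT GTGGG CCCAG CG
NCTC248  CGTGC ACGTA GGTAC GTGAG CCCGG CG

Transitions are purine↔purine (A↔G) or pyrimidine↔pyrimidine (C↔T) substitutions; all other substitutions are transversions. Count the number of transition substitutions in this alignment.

5

Mismatches occur at site 6 (C→A, transversion), site 7 (T→C, transition), site 10 (G→A, transition), site 13 (A→T, transversion), site 15 (T→C, transition), site 19 (G→A, transition), site 24 (A→G, transition).
Of the 7 differences, 5 transitions and 2 transversions, so the answer is 5.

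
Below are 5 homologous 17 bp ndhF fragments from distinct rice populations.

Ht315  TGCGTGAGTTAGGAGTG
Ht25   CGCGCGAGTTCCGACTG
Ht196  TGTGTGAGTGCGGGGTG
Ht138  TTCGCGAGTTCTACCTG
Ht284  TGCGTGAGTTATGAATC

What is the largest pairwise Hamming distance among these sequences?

8

Pairwise Hamming distances:
  Ht315 vs Ht25: 5
  Ht315 vs Ht196: 4
  Ht315 vs Ht138: 7
  Ht315 vs Ht284: 3
  Ht25 vs Ht196: 7
  Ht25 vs Ht138: 5
  Ht25 vs Ht284: 6
  Ht196 vs Ht138: 8
  Ht196 vs Ht284: 7
  Ht138 vs Ht284: 7
The largest is 8, between Ht196 and Ht138.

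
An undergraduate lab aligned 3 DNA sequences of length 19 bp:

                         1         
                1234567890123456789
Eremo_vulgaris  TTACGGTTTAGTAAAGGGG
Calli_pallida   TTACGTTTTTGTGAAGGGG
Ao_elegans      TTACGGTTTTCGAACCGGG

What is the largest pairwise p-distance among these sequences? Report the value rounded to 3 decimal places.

0.316

Pairwise Hamming distances:
  Eremo_vulgaris vs Calli_pallida: 3
  Eremo_vulgaris vs Ao_elegans: 5
  Calli_pallida vs Ao_elegans: 6
The largest is 6 mismatches, between Calli_pallida and Ao_elegans; p = 6/19 = 0.316.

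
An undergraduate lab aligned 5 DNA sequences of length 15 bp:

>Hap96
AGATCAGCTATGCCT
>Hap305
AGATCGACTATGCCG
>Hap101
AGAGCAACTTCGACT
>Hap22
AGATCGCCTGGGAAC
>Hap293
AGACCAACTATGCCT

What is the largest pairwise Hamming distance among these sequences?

8

Pairwise Hamming distances:
  Hap96 vs Hap305: 3
  Hap96 vs Hap101: 5
  Hap96 vs Hap22: 7
  Hap96 vs Hap293: 2
  Hap305 vs Hap101: 6
  Hap305 vs Hap22: 6
  Hap305 vs Hap293: 3
  Hap101 vs Hap22: 7
  Hap101 vs Hap293: 4
  Hap22 vs Hap293: 8
The largest is 8, between Hap22 and Hap293.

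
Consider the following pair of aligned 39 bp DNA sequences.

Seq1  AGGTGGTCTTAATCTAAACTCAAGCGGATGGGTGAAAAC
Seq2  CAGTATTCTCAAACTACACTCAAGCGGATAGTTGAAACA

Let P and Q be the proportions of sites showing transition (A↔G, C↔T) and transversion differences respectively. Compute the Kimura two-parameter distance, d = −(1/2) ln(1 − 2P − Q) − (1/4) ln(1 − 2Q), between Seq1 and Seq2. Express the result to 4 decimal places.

0.3539

Differing sites — 1:A/C (Tv); 2:G/A (Ti); 5:G/A (Ti); 6:G/T (Tv); 10:T/C (Ti); 13:T/A (Tv); 17:A/C (Tv); 30:G/A (Ti); 32:G/T (Tv); 38:A/C (Tv); 39:C/A (Tv).
Of the 11 differences, 4 transitions and 7 transversions over 39 sites: P = 4/39 = 0.102564, Q = 7/39 = 0.179487.
d = −0.5·ln(0.615385) − 0.25·ln(0.641026) = −0.5·(-0.485507) − 0.25·(-0.444685) = 0.3539.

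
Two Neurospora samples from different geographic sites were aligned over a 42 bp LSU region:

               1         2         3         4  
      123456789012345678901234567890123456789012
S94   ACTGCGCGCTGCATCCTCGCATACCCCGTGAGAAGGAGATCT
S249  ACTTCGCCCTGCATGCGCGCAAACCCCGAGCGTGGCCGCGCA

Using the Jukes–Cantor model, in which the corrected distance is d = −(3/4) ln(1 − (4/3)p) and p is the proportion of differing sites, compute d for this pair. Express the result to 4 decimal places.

0.4408

Mismatches occur at site 4 (G/T), site 8 (G/C), site 15 (C/G), site 17 (T/G), site 22 (T/A), site 29 (T/A), site 31 (A/C), site 33 (A/T), site 34 (A/G), site 36 (G/C), site 37 (A/C), site 39 (A/C), site 40 (T/G), site 42 (T/A).
p = 14/42 = 0.333333.
d = −0.75 · ln(1 − (4/3)·0.333333) = −0.75 · ln(0.555556) = −0.75 · (-0.587786) = 0.4408.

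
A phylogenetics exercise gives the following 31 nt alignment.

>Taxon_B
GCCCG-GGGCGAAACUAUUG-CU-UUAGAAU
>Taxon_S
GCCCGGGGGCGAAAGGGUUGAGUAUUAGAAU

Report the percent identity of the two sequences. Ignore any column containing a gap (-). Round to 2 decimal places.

85.71%

Excluding the 3 gap columns leaves 28 comparable sites.
Mismatches occur at site 15 (C↔G), site 16 (U↔G), site 17 (A↔G), site 22 (C↔G).
24 of the 28 comparable sites match, so the percent identity is 24/28 × 100 = 85.71%.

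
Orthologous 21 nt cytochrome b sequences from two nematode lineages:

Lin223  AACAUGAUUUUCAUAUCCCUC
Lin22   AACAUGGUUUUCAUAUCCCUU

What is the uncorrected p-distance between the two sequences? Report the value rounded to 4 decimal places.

0.0952

Mismatches occur at site 7 (A/G), site 21 (C/U).
There are 2 differences over 21 sites, so p = 2/21 = 0.0952.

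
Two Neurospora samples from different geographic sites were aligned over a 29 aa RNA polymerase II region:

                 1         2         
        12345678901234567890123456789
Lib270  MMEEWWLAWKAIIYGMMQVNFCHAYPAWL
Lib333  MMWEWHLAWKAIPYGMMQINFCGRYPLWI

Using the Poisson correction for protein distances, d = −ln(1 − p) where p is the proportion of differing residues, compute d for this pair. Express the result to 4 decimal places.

0.3228

Differing sites — 3:E/W; 6:W/H; 13:I/P; 19:V/I; 23:H/G; 24:A/R; 27:A/L; 29:L/I.
p = 8/29 = 0.275862.
d = −ln(1 − 0.275862) = −ln(0.724138) = 0.3228.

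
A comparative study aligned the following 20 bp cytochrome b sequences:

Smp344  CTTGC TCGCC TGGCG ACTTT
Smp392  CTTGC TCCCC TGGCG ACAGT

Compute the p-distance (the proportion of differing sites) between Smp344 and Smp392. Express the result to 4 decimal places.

Mismatches occur at site 8 (G/C), site 18 (T/A), site 19 (T/G).
There are 3 differences over 20 sites, so p = 3/20 = 0.1500.

0.1500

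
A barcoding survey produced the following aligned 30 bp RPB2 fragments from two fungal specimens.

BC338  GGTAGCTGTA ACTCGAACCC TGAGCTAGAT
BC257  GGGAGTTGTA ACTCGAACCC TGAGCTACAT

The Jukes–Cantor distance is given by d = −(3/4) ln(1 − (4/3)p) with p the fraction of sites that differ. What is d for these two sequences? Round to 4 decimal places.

0.1073

Mismatches occur at site 3 (T/G), site 6 (C/T), site 28 (G/C).
p = 3/30 = 0.100000.
d = −0.75 · ln(1 − (4/3)·0.100000) = −0.75 · ln(0.866667) = −0.75 · (-0.143100) = 0.1073.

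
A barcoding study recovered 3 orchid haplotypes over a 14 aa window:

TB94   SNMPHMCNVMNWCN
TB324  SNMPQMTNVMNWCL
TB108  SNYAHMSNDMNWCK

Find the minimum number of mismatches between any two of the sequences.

Pairwise Hamming distances:
  TB94 vs TB324: 3
  TB94 vs TB108: 5
  TB324 vs TB108: 6
The smallest is 3, between TB94 and TB324.

3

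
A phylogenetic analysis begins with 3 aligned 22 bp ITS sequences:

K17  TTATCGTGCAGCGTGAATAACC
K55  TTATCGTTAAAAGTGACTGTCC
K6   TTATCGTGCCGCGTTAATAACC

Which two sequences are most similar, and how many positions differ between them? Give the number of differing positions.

Pairwise Hamming distances:
  K17 vs K55: 7
  K17 vs K6: 2
  K55 vs K6: 9
The smallest is 2, between K17 and K6.

2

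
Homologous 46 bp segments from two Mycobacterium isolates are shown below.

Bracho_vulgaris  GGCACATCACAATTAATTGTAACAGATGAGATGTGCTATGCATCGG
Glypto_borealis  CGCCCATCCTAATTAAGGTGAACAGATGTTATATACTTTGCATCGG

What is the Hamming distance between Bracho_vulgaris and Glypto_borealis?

Mismatches occur at site 1 (G→C), site 4 (A→C), site 9 (A→C), site 10 (C→T), site 17 (T→G), site 18 (T→G), site 19 (G→T), site 20 (T→G), site 29 (A→T), site 30 (G→T), site 33 (G→A), site 35 (G→A), site 38 (A→T).
That gives 13 mismatches out of 46 aligned sites, so the Hamming distance is 13.

13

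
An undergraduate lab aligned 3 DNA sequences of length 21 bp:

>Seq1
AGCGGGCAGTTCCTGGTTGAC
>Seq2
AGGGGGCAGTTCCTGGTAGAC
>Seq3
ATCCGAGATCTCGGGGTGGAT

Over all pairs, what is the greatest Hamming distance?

11

Pairwise Hamming distances:
  Seq1 vs Seq2: 2
  Seq1 vs Seq3: 10
  Seq2 vs Seq3: 11
The largest is 11, between Seq2 and Seq3.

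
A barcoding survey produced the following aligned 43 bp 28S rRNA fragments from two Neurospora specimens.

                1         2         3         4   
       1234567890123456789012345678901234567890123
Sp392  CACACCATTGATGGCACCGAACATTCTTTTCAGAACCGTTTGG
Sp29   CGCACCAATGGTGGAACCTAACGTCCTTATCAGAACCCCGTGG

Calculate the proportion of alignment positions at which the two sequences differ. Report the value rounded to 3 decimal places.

0.256

Differing sites — 2:A/G; 8:T/A; 11:A/G; 15:C/A; 19:G/T; 23:A/G; 25:T/C; 29:T/A; 38:G/C; 39:T/C; 40:T/G.
There are 11 differences over 43 sites, so p = 11/43 = 0.256.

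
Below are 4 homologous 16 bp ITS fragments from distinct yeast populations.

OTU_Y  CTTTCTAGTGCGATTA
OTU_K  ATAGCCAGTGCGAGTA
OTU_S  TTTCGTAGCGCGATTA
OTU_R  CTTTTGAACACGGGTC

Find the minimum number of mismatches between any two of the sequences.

4

Pairwise Hamming distances:
  OTU_Y vs OTU_K: 5
  OTU_Y vs OTU_S: 4
  OTU_Y vs OTU_R: 8
  OTU_K vs OTU_S: 7
  OTU_K vs OTU_R: 10
  OTU_S vs OTU_R: 9
The smallest is 4, between OTU_Y and OTU_S.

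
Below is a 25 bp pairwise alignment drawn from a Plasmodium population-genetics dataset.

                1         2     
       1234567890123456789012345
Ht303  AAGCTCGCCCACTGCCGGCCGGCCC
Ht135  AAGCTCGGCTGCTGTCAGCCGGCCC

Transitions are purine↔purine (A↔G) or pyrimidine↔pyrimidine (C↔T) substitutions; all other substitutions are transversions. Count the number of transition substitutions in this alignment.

Differing sites — 8:C/G (Tv); 10:C/T (Ti); 11:A/G (Ti); 15:C/T (Ti); 17:G/A (Ti).
Of the 5 differences, 4 transitions and 1 transversion, so the answer is 4.

4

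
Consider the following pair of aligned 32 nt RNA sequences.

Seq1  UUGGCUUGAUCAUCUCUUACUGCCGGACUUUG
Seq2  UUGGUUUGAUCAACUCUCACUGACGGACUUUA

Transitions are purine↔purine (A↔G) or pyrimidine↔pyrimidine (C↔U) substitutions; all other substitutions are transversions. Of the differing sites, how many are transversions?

2

Differing sites — 5:C/U (Ti); 13:U/A (Tv); 18:U/C (Ti); 23:C/A (Tv); 32:G/A (Ti).
Of the 5 differences, 3 transitions and 2 transversions, so the answer is 2.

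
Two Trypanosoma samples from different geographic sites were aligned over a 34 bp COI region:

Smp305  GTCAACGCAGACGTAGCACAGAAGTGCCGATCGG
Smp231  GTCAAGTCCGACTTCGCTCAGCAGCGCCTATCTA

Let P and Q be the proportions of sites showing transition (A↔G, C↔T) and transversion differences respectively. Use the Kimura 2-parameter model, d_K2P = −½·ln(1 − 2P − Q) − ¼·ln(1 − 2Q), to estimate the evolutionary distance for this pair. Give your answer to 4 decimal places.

0.4294

The sequences differ at positions 6 (C/G, transversion), 7 (G/T, transversion), 9 (A/C, transversion), 13 (G/T, transversion), 15 (A/C, transversion), 18 (A/T, transversion), 22 (A/C, transversion), 25 (T/C, transition), 29 (G/T, transversion), 33 (G/T, transversion), 34 (G/A, transition).
Of the 11 differences, 2 transitions and 9 transversions over 34 sites: P = 2/34 = 0.058824, Q = 9/34 = 0.264706.
d = −0.5·ln(0.617646) − 0.25·ln(0.470588) = −0.5·(-0.481840) − 0.25·(-0.753772) = 0.4294.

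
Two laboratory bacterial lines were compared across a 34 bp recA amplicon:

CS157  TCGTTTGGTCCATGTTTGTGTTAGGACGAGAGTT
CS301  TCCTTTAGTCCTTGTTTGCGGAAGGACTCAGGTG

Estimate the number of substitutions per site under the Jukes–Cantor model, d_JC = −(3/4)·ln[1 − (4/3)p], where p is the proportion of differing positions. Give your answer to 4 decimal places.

0.4234

The sequences differ at positions 3 (G/C), 7 (G/A), 12 (A/T), 19 (T/C), 21 (T/G), 22 (T/A), 28 (G/T), 29 (A/C), 30 (G/A), 31 (A/G), 34 (T/G).
p = 11/34 = 0.323529.
d = −0.75 · ln(1 − (4/3)·0.323529) = −0.75 · ln(0.568628) = −0.75 · (-0.564529) = 0.4234.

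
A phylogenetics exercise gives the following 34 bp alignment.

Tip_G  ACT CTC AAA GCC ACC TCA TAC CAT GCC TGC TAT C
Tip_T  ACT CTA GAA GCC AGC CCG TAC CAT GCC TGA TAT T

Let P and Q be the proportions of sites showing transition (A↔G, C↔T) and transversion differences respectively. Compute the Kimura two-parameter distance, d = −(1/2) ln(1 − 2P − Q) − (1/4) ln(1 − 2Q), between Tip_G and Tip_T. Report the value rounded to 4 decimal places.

0.2440

Differing sites — 6:C/A (Tv); 7:A/G (Ti); 14:C/G (Tv); 16:T/C (Ti); 18:A/G (Ti); 30:C/A (Tv); 34:C/T (Ti).
Of the 7 differences, 4 transitions and 3 transversions over 34 sites: P = 4/34 = 0.117647, Q = 3/34 = 0.088235.
d = −0.5·ln(0.676471) − 0.25·ln(0.823530) = −0.5·(-0.390866) − 0.25·(-0.194155) = 0.2440.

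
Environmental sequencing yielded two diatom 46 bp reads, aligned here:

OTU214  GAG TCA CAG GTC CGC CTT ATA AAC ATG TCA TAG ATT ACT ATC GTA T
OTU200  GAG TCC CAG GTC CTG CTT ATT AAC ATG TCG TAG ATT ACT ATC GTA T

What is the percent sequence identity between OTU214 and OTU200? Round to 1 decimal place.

Mismatches occur at site 6 (A→C), site 14 (G→T), site 15 (C→G), site 21 (A→T), site 30 (A→G).
41 of the 46 sites match, so the percent identity is 41/46 × 100 = 89.1%.

89.1%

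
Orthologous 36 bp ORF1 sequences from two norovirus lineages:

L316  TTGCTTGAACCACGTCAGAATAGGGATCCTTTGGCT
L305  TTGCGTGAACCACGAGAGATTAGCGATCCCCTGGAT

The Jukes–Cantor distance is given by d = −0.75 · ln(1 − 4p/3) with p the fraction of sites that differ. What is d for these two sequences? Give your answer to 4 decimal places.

0.2635

Differing sites — 5:T/G; 15:T/A; 16:C/G; 20:A/T; 24:G/C; 30:T/C; 31:T/C; 35:C/A.
p = 8/36 = 0.222222.
d = −0.75 · ln(1 − (4/3)·0.222222) = −0.75 · ln(0.703704) = −0.75 · (-0.351397) = 0.2635.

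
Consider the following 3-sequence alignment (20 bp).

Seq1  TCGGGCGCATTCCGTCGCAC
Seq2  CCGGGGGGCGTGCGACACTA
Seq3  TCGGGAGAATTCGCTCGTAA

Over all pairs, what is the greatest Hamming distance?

12

Pairwise Hamming distances:
  Seq1 vs Seq2: 10
  Seq1 vs Seq3: 6
  Seq2 vs Seq3: 12
The largest is 12, between Seq2 and Seq3.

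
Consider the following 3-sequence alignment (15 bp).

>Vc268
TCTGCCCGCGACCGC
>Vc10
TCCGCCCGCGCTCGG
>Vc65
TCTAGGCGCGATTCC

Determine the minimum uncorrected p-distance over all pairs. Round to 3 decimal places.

0.267

Pairwise Hamming distances:
  Vc268 vs Vc10: 4
  Vc268 vs Vc65: 6
  Vc10 vs Vc65: 8
The smallest is 4 mismatches, between Vc268 and Vc10; p = 4/15 = 0.267.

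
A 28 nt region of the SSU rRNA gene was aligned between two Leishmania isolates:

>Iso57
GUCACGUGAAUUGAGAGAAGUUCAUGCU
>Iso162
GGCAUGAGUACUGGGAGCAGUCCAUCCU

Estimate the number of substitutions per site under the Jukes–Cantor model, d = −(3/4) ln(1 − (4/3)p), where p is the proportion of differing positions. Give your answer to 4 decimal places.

0.4197

Differing sites — 2:U/G; 5:C/U; 7:U/A; 9:A/U; 11:U/C; 14:A/G; 18:A/C; 22:U/C; 26:G/C.
p = 9/28 = 0.321429.
d = −0.75 · ln(1 − (4/3)·0.321429) = −0.75 · ln(0.571428) = −0.75 · (-0.559617) = 0.4197.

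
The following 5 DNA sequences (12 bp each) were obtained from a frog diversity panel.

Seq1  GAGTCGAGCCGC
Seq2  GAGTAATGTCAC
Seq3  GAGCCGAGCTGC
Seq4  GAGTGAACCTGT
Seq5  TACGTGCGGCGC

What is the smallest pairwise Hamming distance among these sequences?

2

Pairwise Hamming distances:
  Seq1 vs Seq2: 5
  Seq1 vs Seq3: 2
  Seq1 vs Seq4: 5
  Seq1 vs Seq5: 6
  Seq2 vs Seq3: 7
  Seq2 vs Seq4: 7
  Seq2 vs Seq5: 8
  Seq3 vs Seq4: 5
  Seq3 vs Seq5: 7
  Seq4 vs Seq5: 10
The smallest is 2, between Seq1 and Seq3.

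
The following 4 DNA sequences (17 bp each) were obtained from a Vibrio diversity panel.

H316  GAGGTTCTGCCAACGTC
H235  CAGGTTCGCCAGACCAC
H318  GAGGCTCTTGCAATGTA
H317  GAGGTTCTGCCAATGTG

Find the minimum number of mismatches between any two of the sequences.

Pairwise Hamming distances:
  H316 vs H235: 7
  H316 vs H318: 5
  H316 vs H317: 2
  H235 vs H318: 11
  H235 vs H317: 9
  H318 vs H317: 4
The smallest is 2, between H316 and H317.

2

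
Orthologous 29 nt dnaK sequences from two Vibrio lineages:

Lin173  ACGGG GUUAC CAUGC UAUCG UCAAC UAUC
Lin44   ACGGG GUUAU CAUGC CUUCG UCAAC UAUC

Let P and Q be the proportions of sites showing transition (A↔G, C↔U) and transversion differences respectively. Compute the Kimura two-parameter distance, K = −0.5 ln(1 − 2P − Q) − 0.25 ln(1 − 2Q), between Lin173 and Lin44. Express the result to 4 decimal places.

Mismatches occur at site 10 (C/U, transition), site 16 (U/C, transition), site 17 (A/U, transversion).
Of the 3 differences, 2 transitions and 1 transversion over 29 sites: P = 2/29 = 0.068966, Q = 1/29 = 0.034483.
d = −0.5·ln(0.827585) − 0.25·ln(0.931034) = −0.5·(-0.189243) − 0.25·(-0.071459) = 0.1125.

0.1125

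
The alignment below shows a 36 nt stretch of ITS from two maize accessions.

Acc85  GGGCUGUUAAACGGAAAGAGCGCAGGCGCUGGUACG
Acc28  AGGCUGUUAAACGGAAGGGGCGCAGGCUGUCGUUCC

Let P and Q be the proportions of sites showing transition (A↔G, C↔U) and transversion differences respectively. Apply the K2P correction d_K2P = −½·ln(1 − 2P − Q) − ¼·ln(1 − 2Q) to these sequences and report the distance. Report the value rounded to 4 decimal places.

0.2637

The sequences differ at positions 1 (G/A, transition), 17 (A/G, transition), 19 (A/G, transition), 28 (G/U, transversion), 29 (C/G, transversion), 31 (G/C, transversion), 34 (A/U, transversion), 36 (G/C, transversion).
Of the 8 differences, 3 transitions and 5 transversions over 36 sites: P = 3/36 = 0.083333, Q = 5/36 = 0.138889.
d = −0.5·ln(0.694445) − 0.25·ln(0.722222) = −0.5·(-0.364642) − 0.25·(-0.325423) = 0.2637.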